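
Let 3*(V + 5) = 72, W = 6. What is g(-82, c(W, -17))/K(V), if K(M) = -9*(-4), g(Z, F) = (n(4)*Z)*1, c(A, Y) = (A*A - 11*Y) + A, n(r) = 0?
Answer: 0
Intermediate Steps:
V = 19 (V = -5 + (1/3)*72 = -5 + 24 = 19)
c(A, Y) = A + A**2 - 11*Y (c(A, Y) = (A**2 - 11*Y) + A = A + A**2 - 11*Y)
g(Z, F) = 0 (g(Z, F) = (0*Z)*1 = 0*1 = 0)
K(M) = 36
g(-82, c(W, -17))/K(V) = 0/36 = 0*(1/36) = 0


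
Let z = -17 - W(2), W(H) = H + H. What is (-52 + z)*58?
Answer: -4234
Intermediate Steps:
W(H) = 2*H
z = -21 (z = -17 - 2*2 = -17 - 1*4 = -17 - 4 = -21)
(-52 + z)*58 = (-52 - 21)*58 = -73*58 = -4234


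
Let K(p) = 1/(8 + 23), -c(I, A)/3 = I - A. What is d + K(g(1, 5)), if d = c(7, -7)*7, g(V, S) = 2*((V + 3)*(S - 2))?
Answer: -9113/31 ≈ -293.97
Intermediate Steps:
c(I, A) = -3*I + 3*A (c(I, A) = -3*(I - A) = -3*I + 3*A)
g(V, S) = 2*(-2 + S)*(3 + V) (g(V, S) = 2*((3 + V)*(-2 + S)) = 2*((-2 + S)*(3 + V)) = 2*(-2 + S)*(3 + V))
d = -294 (d = (-3*7 + 3*(-7))*7 = (-21 - 21)*7 = -42*7 = -294)
K(p) = 1/31
d + K(g(1, 5)) = -294 + 1/31 = -9113/31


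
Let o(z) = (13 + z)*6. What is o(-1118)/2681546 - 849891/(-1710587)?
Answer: 66696488814/134912286103 ≈ 0.49437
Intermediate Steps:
o(z) = 78 + 6*z
o(-1118)/2681546 - 849891/(-1710587) = (78 + 6*(-1118))/2681546 - 849891/(-1710587) = (78 - 6708)*(1/2681546) - 849891*(-1/1710587) = -6630*1/2681546 + 849891/1710587 = -195/78869 + 849891/1710587 = 66696488814/134912286103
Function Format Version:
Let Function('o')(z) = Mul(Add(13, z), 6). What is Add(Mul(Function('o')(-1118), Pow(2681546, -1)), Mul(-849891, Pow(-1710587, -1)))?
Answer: Rational(66696488814, 134912286103) ≈ 0.49437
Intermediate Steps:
Function('o')(z) = Add(78, Mul(6, z))
Add(Mul(Function('o')(-1118), Pow(2681546, -1)), Mul(-849891, Pow(-1710587, -1))) = Add(Mul(Add(78, Mul(6, -1118)), Pow(2681546, -1)), Mul(-849891, Pow(-1710587, -1))) = Add(Mul(Add(78, -6708), Rational(1, 2681546)), Mul(-849891, Rational(-1, 1710587))) = Add(Mul(-6630, Rational(1, 2681546)), Rational(849891, 1710587)) = Add(Rational(-195, 78869), Rational(849891, 1710587)) = Rational(66696488814, 134912286103)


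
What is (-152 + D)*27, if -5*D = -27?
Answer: -19791/5 ≈ -3958.2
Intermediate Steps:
D = 27/5 (D = -1/5*(-27) = 27/5 ≈ 5.4000)
(-152 + D)*27 = (-152 + 27/5)*27 = -733/5*27 = -19791/5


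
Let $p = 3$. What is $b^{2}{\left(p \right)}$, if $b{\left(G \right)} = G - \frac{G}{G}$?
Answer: $4$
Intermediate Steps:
$b{\left(G \right)} = -1 + G$ ($b{\left(G \right)} = G - 1 = -1 + G$)
$b^{2}{\left(p \right)} = \left(-1 + 3\right)^{2} = 2^{2} = 4$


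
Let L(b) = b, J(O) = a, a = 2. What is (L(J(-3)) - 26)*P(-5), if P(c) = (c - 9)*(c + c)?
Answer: -3360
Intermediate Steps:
J(O) = 2
P(c) = 2*c*(-9 + c) (P(c) = (-9 + c)*(2*c) = 2*c*(-9 + c))
(L(J(-3)) - 26)*P(-5) = (2 - 26)*(2*(-5)*(-9 - 5)) = -48*(-5)*(-14) = -24*140 = -3360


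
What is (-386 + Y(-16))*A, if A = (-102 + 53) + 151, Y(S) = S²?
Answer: -13260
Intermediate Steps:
A = 102 (A = -49 + 151 = 102)
(-386 + Y(-16))*A = (-386 + (-16)²)*102 = (-386 + 256)*102 = -130*102 = -13260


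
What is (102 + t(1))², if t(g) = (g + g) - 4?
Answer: 10000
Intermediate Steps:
t(g) = -4 + 2*g (t(g) = 2*g - 4 = -4 + 2*g)
(102 + t(1))² = (102 + (-4 + 2*1))² = (102 + (-4 + 2))² = (102 - 2)² = 100² = 10000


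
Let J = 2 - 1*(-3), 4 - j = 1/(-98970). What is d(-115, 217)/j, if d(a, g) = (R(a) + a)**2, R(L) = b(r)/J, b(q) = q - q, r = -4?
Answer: 1308878250/395881 ≈ 3306.2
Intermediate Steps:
b(q) = 0
j = 395881/98970 (j = 4 - 1/(-98970) = 4 - 1*(-1/98970) = 4 + 1/98970 = 395881/98970 ≈ 4.0000)
J = 5 (J = 2 + 3 = 5)
R(L) = 0 (R(L) = 0/5 = 0*(1/5) = 0)
d(a, g) = a**2 (d(a, g) = (0 + a)**2 = a**2)
d(-115, 217)/j = (-115)**2/(395881/98970) = 13225*(98970/395881) = 1308878250/395881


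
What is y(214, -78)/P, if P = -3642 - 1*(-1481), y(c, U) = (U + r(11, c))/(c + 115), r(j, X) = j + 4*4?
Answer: 51/710969 ≈ 7.1733e-5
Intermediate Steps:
r(j, X) = 16 + j (r(j, X) = j + 16 = 16 + j)
y(c, U) = (27 + U)/(115 + c) (y(c, U) = (U + (16 + 11))/(c + 115) = (U + 27)/(115 + c) = (27 + U)/(115 + c))
P = -2161 (P = -3642 + 1481 = -2161)
y(214, -78)/P = ((27 - 78)/(115 + 214))/(-2161) = (-51/329)*(-1/2161) = ((1/329)*(-51))*(-1/2161) = -51/329*(-1/2161) = 51/710969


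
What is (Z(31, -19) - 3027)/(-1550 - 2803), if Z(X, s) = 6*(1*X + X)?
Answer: 885/1451 ≈ 0.60992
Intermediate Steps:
Z(X, s) = 12*X (Z(X, s) = 6*(X + X) = 6*(2*X) = 12*X)
(Z(31, -19) - 3027)/(-1550 - 2803) = (12*31 - 3027)/(-1550 - 2803) = (372 - 3027)/(-4353) = -2655*(-1/4353) = 885/1451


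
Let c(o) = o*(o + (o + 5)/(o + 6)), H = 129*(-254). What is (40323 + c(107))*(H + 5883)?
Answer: -157594060260/113 ≈ -1.3946e+9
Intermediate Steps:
H = -32766
c(o) = o*(o + (5 + o)/(6 + o))
(40323 + c(107))*(H + 5883) = (40323 + 107*(5 + 107² + 7*107)/(6 + 107))*(-32766 + 5883) = (40323 + 107*(5 + 11449 + 749)/113)*(-26883) = (40323 + 107*(1/113)*12203)*(-26883) = (40323 + 1305721/113)*(-26883) = (5862220/113)*(-26883) = -157594060260/113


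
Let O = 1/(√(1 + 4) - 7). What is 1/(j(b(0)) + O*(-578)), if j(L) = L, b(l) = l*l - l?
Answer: 7/578 - √5/578 ≈ 0.0082421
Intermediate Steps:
b(l) = l² - l
O = 1/(-7 + √5) (O = 1/(√5 - 7) = 1/(-7 + √5) ≈ -0.20991)
1/(j(b(0)) + O*(-578)) = 1/(0*(-1 + 0) + (-7/44 - √5/44)*(-578)) = 1/(0*(-1) + (2023/22 + 289*√5/22)) = 1/(0 + (2023/22 + 289*√5/22)) = 1/(2023/22 + 289*√5/22)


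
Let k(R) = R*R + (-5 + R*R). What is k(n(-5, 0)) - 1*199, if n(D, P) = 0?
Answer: -204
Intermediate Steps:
k(R) = -5 + 2*R**2 (k(R) = R**2 + (-5 + R**2) = -5 + 2*R**2)
k(n(-5, 0)) - 1*199 = (-5 + 2*0**2) - 1*199 = (-5 + 2*0) - 199 = (-5 + 0) - 199 = -5 - 199 = -204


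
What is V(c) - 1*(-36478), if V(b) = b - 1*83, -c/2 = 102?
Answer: 36191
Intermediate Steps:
c = -204 (c = -2*102 = -204)
V(b) = -83 + b (V(b) = b - 83 = -83 + b)
V(c) - 1*(-36478) = (-83 - 204) - 1*(-36478) = -287 + 36478 = 36191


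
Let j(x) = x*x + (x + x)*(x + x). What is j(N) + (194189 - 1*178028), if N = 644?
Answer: 2089841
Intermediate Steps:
j(x) = 5*x² (j(x) = x² + (2*x)*(2*x) = x² + 4*x² = 5*x²)
j(N) + (194189 - 1*178028) = 5*644² + (194189 - 1*178028) = 5*414736 + (194189 - 178028) = 2073680 + 16161 = 2089841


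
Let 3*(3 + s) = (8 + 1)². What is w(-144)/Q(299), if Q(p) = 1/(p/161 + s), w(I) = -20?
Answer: -3620/7 ≈ -517.14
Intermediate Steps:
s = 24 (s = -3 + (8 + 1)²/3 = -3 + (⅓)*9² = -3 + (⅓)*81 = -3 + 27 = 24)
Q(p) = 1/(24 + p/161) (Q(p) = 1/(p/161 + 24) = 1/(24 + p/161))
w(-144)/Q(299) = -20/(161/(3864 + 299)) = -20/(161/4163) = -20/(161*(1/4163)) = -20/7/181 = -20*181/7 = -3620/7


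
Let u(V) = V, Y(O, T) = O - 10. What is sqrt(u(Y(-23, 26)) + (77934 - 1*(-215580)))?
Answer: 3*sqrt(32609) ≈ 541.74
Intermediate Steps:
Y(O, T) = -10 + O
sqrt(u(Y(-23, 26)) + (77934 - 1*(-215580))) = sqrt((-10 - 23) + (77934 - 1*(-215580))) = sqrt(-33 + (77934 + 215580)) = sqrt(-33 + 293514) = sqrt(293481) = 3*sqrt(32609)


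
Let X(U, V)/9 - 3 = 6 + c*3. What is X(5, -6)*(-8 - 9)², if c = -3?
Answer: 0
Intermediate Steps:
X(U, V) = 0 (X(U, V) = 27 + 9*(6 - 3*3) = 27 + 9*(6 - 9) = 27 + 9*(-3) = 27 - 27 = 0)
X(5, -6)*(-8 - 9)² = 0*(-8 - 9)² = 0*(-17)² = 0*289 = 0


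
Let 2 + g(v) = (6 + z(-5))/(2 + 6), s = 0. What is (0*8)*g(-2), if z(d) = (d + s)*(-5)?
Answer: 0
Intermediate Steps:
z(d) = -5*d (z(d) = (d + 0)*(-5) = d*(-5) = -5*d)
g(v) = 15/8 (g(v) = -2 + (6 - 5*(-5))/(2 + 6) = -2 + (6 + 25)/8 = -2 + 31*(1/8) = -2 + 31/8 = 15/8)
(0*8)*g(-2) = (0*8)*(15/8) = 0*(15/8) = 0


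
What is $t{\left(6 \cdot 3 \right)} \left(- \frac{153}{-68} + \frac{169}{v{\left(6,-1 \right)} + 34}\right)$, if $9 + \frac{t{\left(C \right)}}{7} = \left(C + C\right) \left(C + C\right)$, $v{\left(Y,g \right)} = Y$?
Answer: $\frac{2333331}{40} \approx 58333.0$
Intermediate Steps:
$t{\left(C \right)} = -63 + 28 C^{2}$ ($t{\left(C \right)} = -63 + 7 \left(C + C\right) \left(C + C\right) = -63 + 7 \cdot 2 C 2 C = -63 + 7 \cdot 4 C^{2} = -63 + 28 C^{2}$)
$t{\left(6 \cdot 3 \right)} \left(- \frac{153}{-68} + \frac{169}{v{\left(6,-1 \right)} + 34}\right) = \left(-63 + 28 \left(6 \cdot 3\right)^{2}\right) \left(- \frac{153}{-68} + \frac{169}{6 + 34}\right) = \left(-63 + 28 \cdot 18^{2}\right) \left(\left(-153\right) \left(- \frac{1}{68}\right) + \frac{169}{40}\right) = \left(-63 + 28 \cdot 324\right) \left(\frac{9}{4} + 169 \cdot \frac{1}{40}\right) = \left(-63 + 9072\right) \left(\frac{9}{4} + \frac{169}{40}\right) = 9009 \cdot \frac{259}{40} = \frac{2333331}{40}$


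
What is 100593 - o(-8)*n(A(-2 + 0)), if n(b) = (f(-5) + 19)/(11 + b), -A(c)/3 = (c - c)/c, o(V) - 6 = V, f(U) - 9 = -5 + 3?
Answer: 1106575/11 ≈ 1.0060e+5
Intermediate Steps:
f(U) = 7 (f(U) = 9 + (-5 + 3) = 9 - 2 = 7)
o(V) = 6 + V
A(c) = 0 (A(c) = -3*(c - c)/c = -0/c = -3*0 = 0)
n(b) = 26/(11 + b) (n(b) = (7 + 19)/(11 + b) = 26/(11 + b))
100593 - o(-8)*n(A(-2 + 0)) = 100593 - (6 - 8)*26/(11 + 0) = 100593 - (-2)*26/11 = 100593 - 1*(-52/11) = 100593 + 52/11 = 1106575/11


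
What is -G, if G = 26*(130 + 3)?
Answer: -3458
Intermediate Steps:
G = 3458 (G = 26*133 = 3458)
-G = -1*3458 = -3458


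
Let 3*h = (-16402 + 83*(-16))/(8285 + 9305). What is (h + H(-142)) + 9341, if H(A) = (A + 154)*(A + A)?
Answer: 10435556/1759 ≈ 5932.7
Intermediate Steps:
H(A) = 2*A*(154 + A) (H(A) = (154 + A)*(2*A) = 2*A*(154 + A))
h = -591/1759 (h = ((-16402 + 83*(-16))/(8285 + 9305))/3 = ((-16402 - 1328)/17590)/3 = (-17730*1/17590)/3 = (⅓)*(-1773/1759) = -591/1759 ≈ -0.33599)
(h + H(-142)) + 9341 = (-591/1759 + 2*(-142)*(154 - 142)) + 9341 = (-591/1759 + 2*(-142)*12) + 9341 = (-591/1759 - 3408) + 9341 = -5995263/1759 + 9341 = 10435556/1759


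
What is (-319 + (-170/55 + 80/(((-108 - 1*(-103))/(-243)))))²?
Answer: 1538600625/121 ≈ 1.2716e+7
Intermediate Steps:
(-319 + (-170/55 + 80/(((-108 - 1*(-103))/(-243)))))² = (-319 + (-170*1/55 + 80/(((-108 + 103)*(-1/243)))))² = (-319 + (-34/11 + 80/((-5*(-1/243)))))² = (-319 + (-34/11 + 80/(5/243)))² = (-319 + (-34/11 + 80*(243/5)))² = (-319 + (-34/11 + 3888))² = (-319 + 42734/11)² = (39225/11)² = 1538600625/121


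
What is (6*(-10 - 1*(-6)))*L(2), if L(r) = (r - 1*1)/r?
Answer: -12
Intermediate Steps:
L(r) = (-1 + r)/r (L(r) = (r - 1)/r = (-1 + r)/r)
(6*(-10 - 1*(-6)))*L(2) = (6*(-10 - 1*(-6)))*((-1 + 2)/2) = (6*(-10 + 6))*((½)*1) = (6*(-4))*(½) = -24*½ = -12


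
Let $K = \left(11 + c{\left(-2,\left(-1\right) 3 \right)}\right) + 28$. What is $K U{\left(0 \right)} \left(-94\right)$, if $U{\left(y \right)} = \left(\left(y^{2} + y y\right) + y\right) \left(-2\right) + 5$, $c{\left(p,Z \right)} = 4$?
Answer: $-20210$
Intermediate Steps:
$K = 43$ ($K = \left(11 + 4\right) + 28 = 15 + 28 = 43$)
$U{\left(y \right)} = 5 - 4 y^{2} - 2 y$ ($U{\left(y \right)} = \left(\left(y^{2} + y^{2}\right) + y\right) \left(-2\right) + 5 = \left(2 y^{2} + y\right) \left(-2\right) + 5 = \left(y + 2 y^{2}\right) \left(-2\right) + 5 = \left(- 4 y^{2} - 2 y\right) + 5 = 5 - 4 y^{2} - 2 y$)
$K U{\left(0 \right)} \left(-94\right) = 43 \left(5 - 4 \cdot 0^{2} - 0\right) \left(-94\right) = 43 \left(5 - 0 + 0\right) \left(-94\right) = 43 \left(5 + 0 + 0\right) \left(-94\right) = 43 \cdot 5 \left(-94\right) = 215 \left(-94\right) = -20210$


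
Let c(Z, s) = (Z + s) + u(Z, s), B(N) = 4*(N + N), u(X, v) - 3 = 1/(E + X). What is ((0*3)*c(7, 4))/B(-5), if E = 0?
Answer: 0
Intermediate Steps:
u(X, v) = 3 + 1/X (u(X, v) = 3 + 1/(0 + X) = 3 + 1/X)
B(N) = 8*N (B(N) = 4*(2*N) = 8*N)
c(Z, s) = 3 + Z + s + 1/Z (c(Z, s) = (Z + s) + (3 + 1/Z) = 3 + Z + s + 1/Z)
((0*3)*c(7, 4))/B(-5) = ((0*3)*(3 + 7 + 4 + 1/7))/((8*(-5))) = (0*(3 + 7 + 4 + 1/7))/(-40) = (0*(99/7))*(-1/40) = 0*(-1/40) = 0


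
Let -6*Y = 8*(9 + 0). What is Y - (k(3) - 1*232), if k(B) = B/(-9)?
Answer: 661/3 ≈ 220.33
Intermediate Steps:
k(B) = -B/9 (k(B) = B*(-⅑) = -B/9)
Y = -12 (Y = -4*(9 + 0)/3 = -4*9/3 = -⅙*72 = -12)
Y - (k(3) - 1*232) = -12 - (-⅑*3 - 1*232) = -12 - (-⅓ - 232) = -12 - 1*(-697/3) = -12 + 697/3 = 661/3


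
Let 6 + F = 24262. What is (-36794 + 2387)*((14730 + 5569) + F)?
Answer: -1533003885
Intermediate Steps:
F = 24256 (F = -6 + 24262 = 24256)
(-36794 + 2387)*((14730 + 5569) + F) = (-36794 + 2387)*((14730 + 5569) + 24256) = -34407*(20299 + 24256) = -34407*44555 = -1533003885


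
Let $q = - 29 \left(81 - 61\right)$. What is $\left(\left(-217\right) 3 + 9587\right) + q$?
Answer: $8356$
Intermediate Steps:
$q = -580$ ($q = \left(-29\right) 20 = -580$)
$\left(\left(-217\right) 3 + 9587\right) + q = \left(\left(-217\right) 3 + 9587\right) - 580 = \left(-651 + 9587\right) - 580 = 8936 - 580 = 8356$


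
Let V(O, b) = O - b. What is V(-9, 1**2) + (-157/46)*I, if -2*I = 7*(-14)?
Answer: -8153/46 ≈ -177.24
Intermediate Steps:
I = 49 (I = -7*(-14)/2 = -1/2*(-98) = 49)
V(-9, 1**2) + (-157/46)*I = (-9 - 1*1**2) - 157/46*49 = (-9 - 1*1) - 157*1/46*49 = (-9 - 1) - 157/46*49 = -10 - 7693/46 = -8153/46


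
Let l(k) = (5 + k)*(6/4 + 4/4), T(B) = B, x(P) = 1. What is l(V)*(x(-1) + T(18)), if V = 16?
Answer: 1995/2 ≈ 997.50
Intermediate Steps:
l(k) = 25/2 + 5*k/2 (l(k) = (5 + k)*(6*(¼) + 4*(¼)) = (5 + k)*(3/2 + 1) = (5 + k)*(5/2) = 25/2 + 5*k/2)
l(V)*(x(-1) + T(18)) = (25/2 + (5/2)*16)*(1 + 18) = (25/2 + 40)*19 = (105/2)*19 = 1995/2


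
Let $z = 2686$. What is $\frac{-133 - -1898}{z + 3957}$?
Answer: $\frac{1765}{6643} \approx 0.26569$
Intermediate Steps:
$\frac{-133 - -1898}{z + 3957} = \frac{-133 - -1898}{2686 + 3957} = \frac{-133 + 1898}{6643} = 1765 \cdot \frac{1}{6643} = \frac{1765}{6643}$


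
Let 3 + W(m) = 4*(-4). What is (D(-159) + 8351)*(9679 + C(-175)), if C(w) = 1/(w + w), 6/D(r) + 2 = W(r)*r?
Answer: 3416332224083/42266 ≈ 8.0829e+7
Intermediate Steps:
W(m) = -19 (W(m) = -3 + 4*(-4) = -3 - 16 = -19)
D(r) = 6/(-2 - 19*r)
C(w) = 1/(2*w)
(D(-159) + 8351)*(9679 + C(-175)) = (6/(-2 - 19*(-159)) + 8351)*(9679 + (½)/(-175)) = (6/(-2 + 3021) + 8351)*(9679 + (½)*(-1/175)) = (6/3019 + 8351)*(9679 - 1/350) = (6*(1/3019) + 8351)*(3387649/350) = (6/3019 + 8351)*(3387649/350) = (25211675/3019)*(3387649/350) = 3416332224083/42266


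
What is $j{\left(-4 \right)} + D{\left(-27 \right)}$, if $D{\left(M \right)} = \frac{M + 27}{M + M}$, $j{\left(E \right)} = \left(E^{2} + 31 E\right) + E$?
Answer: $-112$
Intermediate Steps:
$j{\left(E \right)} = E^{2} + 32 E$
$D{\left(M \right)} = \frac{27 + M}{2 M}$
$j{\left(-4 \right)} + D{\left(-27 \right)} = - 4 \left(32 - 4\right) + \frac{27 - 27}{2 \left(-27\right)} = \left(-4\right) 28 + \frac{1}{2} \left(- \frac{1}{27}\right) 0 = -112 + 0 = -112$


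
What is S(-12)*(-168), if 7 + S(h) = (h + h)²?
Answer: -95592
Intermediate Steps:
S(h) = -7 + 4*h² (S(h) = -7 + (h + h)² = -7 + (2*h)² = -7 + 4*h²)
S(-12)*(-168) = (-7 + 4*(-12)²)*(-168) = (-7 + 4*144)*(-168) = (-7 + 576)*(-168) = 569*(-168) = -95592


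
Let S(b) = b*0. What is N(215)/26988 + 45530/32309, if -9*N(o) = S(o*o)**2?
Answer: 45530/32309 ≈ 1.4092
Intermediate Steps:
S(b) = 0
N(o) = 0 (N(o) = -1/9*0**2 = -1/9*0 = 0)
N(215)/26988 + 45530/32309 = 0/26988 + 45530/32309 = 0*(1/26988) + 45530*(1/32309) = 0 + 45530/32309 = 45530/32309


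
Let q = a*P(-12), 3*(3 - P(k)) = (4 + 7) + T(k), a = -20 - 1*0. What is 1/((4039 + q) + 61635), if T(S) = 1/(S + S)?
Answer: 18/1182367 ≈ 1.5224e-5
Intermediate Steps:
T(S) = 1/(2*S)
a = -20 (a = -20 + 0 = -20)
P(k) = -⅔ - 1/(6*k) (P(k) = 3 - ((4 + 7) + 1/(2*k))/3 = 3 - (11 + 1/(2*k))/3 = 3 + (-11/3 - 1/(6*k)) = -⅔ - 1/(6*k))
q = 235/18 (q = -10*(-1 - 4*(-12))/(3*(-12)) = -10*(-1)*(-1 + 48)/(3*12) = -10*(-1)*47/(3*12) = -20*(-47/72) = 235/18 ≈ 13.056)
1/((4039 + q) + 61635) = 1/((4039 + 235/18) + 61635) = 1/(72937/18 + 61635) = 1/(1182367/18) = 18/1182367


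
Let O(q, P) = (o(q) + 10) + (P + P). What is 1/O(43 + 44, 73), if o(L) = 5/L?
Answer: 87/13577 ≈ 0.0064079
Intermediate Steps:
O(q, P) = 10 + 2*P + 5/q (O(q, P) = (5/q + 10) + (P + P) = (10 + 5/q) + 2*P = 10 + 2*P + 5/q)
1/O(43 + 44, 73) = 1/(10 + 2*73 + 5/(43 + 44)) = 1/(10 + 146 + 5/87) = 1/(13577/87) = 87/13577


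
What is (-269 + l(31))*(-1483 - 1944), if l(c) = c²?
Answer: -2371484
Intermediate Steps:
(-269 + l(31))*(-1483 - 1944) = (-269 + 31²)*(-1483 - 1944) = (-269 + 961)*(-3427) = 692*(-3427) = -2371484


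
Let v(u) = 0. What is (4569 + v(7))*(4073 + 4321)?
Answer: 38352186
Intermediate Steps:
(4569 + v(7))*(4073 + 4321) = (4569 + 0)*(4073 + 4321) = 4569*8394 = 38352186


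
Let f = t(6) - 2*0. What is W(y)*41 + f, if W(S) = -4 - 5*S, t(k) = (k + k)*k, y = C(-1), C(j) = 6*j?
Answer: 1138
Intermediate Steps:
y = -6 (y = 6*(-1) = -6)
t(k) = 2*k**2 (t(k) = (2*k)*k = 2*k**2)
f = 72 (f = 2*6**2 - 2*0 = 2*36 + 0 = 72 + 0 = 72)
W(y)*41 + f = (-4 - 5*(-6))*41 + 72 = (-4 + 30)*41 + 72 = 26*41 + 72 = 1066 + 72 = 1138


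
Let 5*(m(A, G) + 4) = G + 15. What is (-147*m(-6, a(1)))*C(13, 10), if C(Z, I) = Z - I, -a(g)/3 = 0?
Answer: 441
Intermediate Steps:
a(g) = 0 (a(g) = -3*0 = 0)
m(A, G) = -1 + G/5 (m(A, G) = -4 + (G + 15)/5 = -4 + (15 + G)/5 = -4 + (3 + G/5) = -1 + G/5)
(-147*m(-6, a(1)))*C(13, 10) = (-147*(-1 + (⅕)*0))*(13 - 1*10) = (-147*(-1 + 0))*(13 - 10) = -147*(-1)*3 = 147*3 = 441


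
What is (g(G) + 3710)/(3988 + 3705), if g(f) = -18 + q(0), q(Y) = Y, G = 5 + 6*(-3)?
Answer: 3692/7693 ≈ 0.47992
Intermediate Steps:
G = -13 (G = 5 - 18 = -13)
g(f) = -18 (g(f) = -18 + 0 = -18)
(g(G) + 3710)/(3988 + 3705) = (-18 + 3710)/(3988 + 3705) = 3692/7693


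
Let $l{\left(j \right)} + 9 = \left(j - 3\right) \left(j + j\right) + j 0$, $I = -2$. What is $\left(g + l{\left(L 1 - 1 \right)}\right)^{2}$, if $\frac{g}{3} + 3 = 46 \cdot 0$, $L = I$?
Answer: $324$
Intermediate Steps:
$L = -2$
$l{\left(j \right)} = -9 + 2 j \left(-3 + j\right)$ ($l{\left(j \right)} = -9 + \left(\left(j - 3\right) \left(j + j\right) + j 0\right) = -9 + \left(\left(-3 + j\right) 2 j + 0\right) = -9 + \left(2 j \left(-3 + j\right) + 0\right) = -9 + 2 j \left(-3 + j\right)$)
$g = -9$ ($g = -9 + 3 \cdot 46 \cdot 0 = -9 + 3 \cdot 0 = -9 + 0 = -9$)
$\left(g + l{\left(L 1 - 1 \right)}\right)^{2} = \left(-9 - \left(9 - 2 \left(\left(-2\right) 1 - 1\right)^{2} + 6 \left(\left(-2\right) 1 - 1\right)\right)\right)^{2} = \left(-9 - \left(9 - 2 \left(-2 - 1\right)^{2} + 6 \left(-2 - 1\right)\right)\right)^{2} = \left(-9 - \left(-9 - 18\right)\right)^{2} = \left(-9 + \left(-9 + 18 + 2 \cdot 9\right)\right)^{2} = \left(-9 + \left(-9 + 18 + 18\right)\right)^{2} = \left(-9 + 27\right)^{2} = 18^{2} = 324$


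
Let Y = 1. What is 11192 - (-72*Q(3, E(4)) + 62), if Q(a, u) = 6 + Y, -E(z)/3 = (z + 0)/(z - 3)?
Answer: 11634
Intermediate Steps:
E(z) = -3*z/(-3 + z) (E(z) = -3*(z + 0)/(z - 3) = -3*z/(-3 + z))
Q(a, u) = 7 (Q(a, u) = 6 + 1 = 7)
11192 - (-72*Q(3, E(4)) + 62) = 11192 - (-72*7 + 62) = 11192 - (-504 + 62) = 11192 - 1*(-442) = 11192 + 442 = 11634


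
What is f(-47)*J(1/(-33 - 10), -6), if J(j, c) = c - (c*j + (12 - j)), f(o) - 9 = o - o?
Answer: -7029/43 ≈ -163.47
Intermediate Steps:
f(o) = 9 (f(o) = 9 + (o - o) = 9 + 0 = 9)
J(j, c) = -12 + c + j - c*j (J(j, c) = c - (12 - j + c*j) = c + (-12 + j - c*j) = -12 + c + j - c*j)
f(-47)*J(1/(-33 - 10), -6) = 9*(-12 - 6 + 1/(-33 - 10) - 1*(-6)/(-33 - 10)) = 9*(-12 - 6 + 1/(-43) - 1*(-6)/(-43)) = 9*(-12 - 6 - 1/43 - 1*(-6)*(-1/43)) = 9*(-12 - 6 - 1/43 - 6/43) = 9*(-781/43) = -7029/43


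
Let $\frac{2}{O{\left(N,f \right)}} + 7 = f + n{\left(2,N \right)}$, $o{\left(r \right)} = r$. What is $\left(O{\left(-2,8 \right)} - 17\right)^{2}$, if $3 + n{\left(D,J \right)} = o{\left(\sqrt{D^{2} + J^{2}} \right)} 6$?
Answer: $\frac{1454508}{5041} - \frac{14472 \sqrt{2}}{5041} \approx 284.48$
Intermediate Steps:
$n{\left(D,J \right)} = -3 + 6 \sqrt{D^{2} + J^{2}}$ ($n{\left(D,J \right)} = -3 + \sqrt{D^{2} + J^{2}} \cdot 6 = -3 + 6 \sqrt{D^{2} + J^{2}}$)
$O{\left(N,f \right)} = \frac{2}{-10 + f + 6 \sqrt{4 + N^{2}}}$ ($O{\left(N,f \right)} = \frac{2}{-7 + \left(f + \left(-3 + 6 \sqrt{2^{2} + N^{2}}\right)\right)} = \frac{2}{-7 + \left(f + \left(-3 + 6 \sqrt{4 + N^{2}}\right)\right)} = \frac{2}{-7 + \left(-3 + f + 6 \sqrt{4 + N^{2}}\right)} = \frac{2}{-10 + f + 6 \sqrt{4 + N^{2}}}$)
$\left(O{\left(-2,8 \right)} - 17\right)^{2} = \left(\frac{2}{-10 + 8 + 6 \sqrt{4 + \left(-2\right)^{2}}} - 17\right)^{2} = \left(\frac{2}{-10 + 8 + 6 \sqrt{4 + 4}} - 17\right)^{2} = \left(\frac{2}{-10 + 8 + 6 \sqrt{8}} - 17\right)^{2} = \left(\frac{2}{-10 + 8 + 6 \cdot 2 \sqrt{2}} - 17\right)^{2} = \left(\frac{2}{-10 + 8 + 12 \sqrt{2}} - 17\right)^{2} = \left(\frac{2}{-2 + 12 \sqrt{2}} - 17\right)^{2} = \left(-17 + \frac{2}{-2 + 12 \sqrt{2}}\right)^{2}$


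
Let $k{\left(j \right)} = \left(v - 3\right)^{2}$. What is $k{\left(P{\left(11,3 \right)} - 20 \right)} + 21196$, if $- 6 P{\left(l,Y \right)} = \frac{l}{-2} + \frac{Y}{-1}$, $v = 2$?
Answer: $21197$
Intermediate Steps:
$P{\left(l,Y \right)} = \frac{Y}{6} + \frac{l}{12}$ ($P{\left(l,Y \right)} = - \frac{\frac{l}{-2} + \frac{Y}{-1}}{6} = - \frac{l \left(- \frac{1}{2}\right) + Y \left(-1\right)}{6} = - \frac{- \frac{l}{2} - Y}{6} = - \frac{- Y - \frac{l}{2}}{6} = \frac{Y}{6} + \frac{l}{12}$)
$k{\left(j \right)} = 1$ ($k{\left(j \right)} = \left(2 - 3\right)^{2} = \left(-1\right)^{2} = 1$)
$k{\left(P{\left(11,3 \right)} - 20 \right)} + 21196 = 1 + 21196 = 21197$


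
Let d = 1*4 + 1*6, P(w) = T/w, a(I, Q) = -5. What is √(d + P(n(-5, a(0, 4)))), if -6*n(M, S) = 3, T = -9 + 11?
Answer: √6 ≈ 2.4495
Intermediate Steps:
T = 2
n(M, S) = -½ (n(M, S) = -⅙*3 = -½)
P(w) = 2/w
d = 10 (d = 4 + 6 = 10)
√(d + P(n(-5, a(0, 4)))) = √(10 + 2/(-½)) = √(10 + 2*(-2)) = √(10 - 4) = √6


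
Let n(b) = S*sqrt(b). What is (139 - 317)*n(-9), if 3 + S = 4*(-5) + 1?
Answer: 11748*I ≈ 11748.0*I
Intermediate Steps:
S = -22 (S = -3 + (4*(-5) + 1) = -3 + (-20 + 1) = -3 - 19 = -22)
n(b) = -22*sqrt(b)
(139 - 317)*n(-9) = (139 - 317)*(-66*I) = -(-3916)*3*I = -(-11748)*I = 11748*I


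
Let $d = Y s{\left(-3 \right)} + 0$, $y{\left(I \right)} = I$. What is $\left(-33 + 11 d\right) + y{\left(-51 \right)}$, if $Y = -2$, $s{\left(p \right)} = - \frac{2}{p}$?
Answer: $- \frac{296}{3} \approx -98.667$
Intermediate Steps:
$d = - \frac{4}{3}$ ($d = - 2 \left(- \frac{2}{-3}\right) + 0 = - 2 \left(\left(-2\right) \left(- \frac{1}{3}\right)\right) + 0 = \left(-2\right) \frac{2}{3} + 0 = - \frac{4}{3} + 0 = - \frac{4}{3} \approx -1.3333$)
$\left(-33 + 11 d\right) + y{\left(-51 \right)} = \left(-33 + 11 \left(- \frac{4}{3}\right)\right) - 51 = \left(-33 - \frac{44}{3}\right) - 51 = - \frac{143}{3} - 51 = - \frac{296}{3}$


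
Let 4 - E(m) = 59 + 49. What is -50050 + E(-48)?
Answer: -50154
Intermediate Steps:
E(m) = -104 (E(m) = 4 - (59 + 49) = 4 - 1*108 = 4 - 108 = -104)
-50050 + E(-48) = -50050 - 104 = -50154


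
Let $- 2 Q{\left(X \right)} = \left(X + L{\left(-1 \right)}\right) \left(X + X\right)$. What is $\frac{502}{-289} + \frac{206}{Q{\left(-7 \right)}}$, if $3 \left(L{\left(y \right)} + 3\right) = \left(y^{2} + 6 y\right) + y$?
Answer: $- \frac{50851}{12138} \approx -4.1894$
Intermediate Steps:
$L{\left(y \right)} = -3 + \frac{y^{2}}{3} + \frac{7 y}{3}$ ($L{\left(y \right)} = -3 + \frac{\left(y^{2} + 6 y\right) + y}{3} = -3 + \frac{y^{2} + 7 y}{3} = -3 + \left(\frac{y^{2}}{3} + \frac{7 y}{3}\right) = -3 + \frac{y^{2}}{3} + \frac{7 y}{3}$)
$Q{\left(X \right)} = - X \left(-5 + X\right)$ ($Q{\left(X \right)} = - \frac{\left(X + \left(-3 + \frac{\left(-1\right)^{2}}{3} + \frac{7}{3} \left(-1\right)\right)\right) \left(X + X\right)}{2} = - \frac{\left(X - 5\right) 2 X}{2} = - \frac{\left(-5 + X\right) 2 X}{2} = - \frac{2 X \left(-5 + X\right)}{2} = - X \left(-5 + X\right)$)
$\frac{502}{-289} + \frac{206}{Q{\left(-7 \right)}} = \frac{502}{-289} + \frac{206}{\left(-7\right) \left(5 - -7\right)} = 502 \left(- \frac{1}{289}\right) + \frac{206}{\left(-7\right) \left(5 + 7\right)} = - \frac{502}{289} + \frac{206}{\left(-7\right) 12} = - \frac{502}{289} + \frac{206}{-84} = - \frac{502}{289} + 206 \left(- \frac{1}{84}\right) = - \frac{502}{289} - \frac{103}{42} = - \frac{50851}{12138}$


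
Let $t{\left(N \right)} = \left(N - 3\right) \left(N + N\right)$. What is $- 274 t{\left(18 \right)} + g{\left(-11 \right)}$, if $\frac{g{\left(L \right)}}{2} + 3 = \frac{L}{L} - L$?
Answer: $-147942$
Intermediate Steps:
$t{\left(N \right)} = 2 N \left(-3 + N\right)$ ($t{\left(N \right)} = \left(-3 + N\right) 2 N = 2 N \left(-3 + N\right)$)
$g{\left(L \right)} = -4 - 2 L$ ($g{\left(L \right)} = -6 + 2 \left(\frac{L}{L} - L\right) = -6 + 2 \left(1 - L\right) = -6 - \left(-2 + 2 L\right) = -4 - 2 L$)
$- 274 t{\left(18 \right)} + g{\left(-11 \right)} = - 274 \cdot 2 \cdot 18 \left(-3 + 18\right) - -18 = - 274 \cdot 2 \cdot 18 \cdot 15 + \left(-4 + 22\right) = \left(-274\right) 540 + 18 = -147960 + 18 = -147942$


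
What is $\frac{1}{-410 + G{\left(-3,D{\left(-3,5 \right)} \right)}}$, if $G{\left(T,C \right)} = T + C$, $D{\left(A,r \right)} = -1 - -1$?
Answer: $- \frac{1}{413} \approx -0.0024213$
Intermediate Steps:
$D{\left(A,r \right)} = 0$ ($D{\left(A,r \right)} = -1 + 1 = 0$)
$G{\left(T,C \right)} = C + T$
$\frac{1}{-410 + G{\left(-3,D{\left(-3,5 \right)} \right)}} = \frac{1}{-410 + \left(0 - 3\right)} = \frac{1}{-410 - 3} = \frac{1}{-413} = - \frac{1}{413}$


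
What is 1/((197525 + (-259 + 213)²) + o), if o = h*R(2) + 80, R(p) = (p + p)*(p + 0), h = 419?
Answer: 1/203073 ≈ 4.9243e-6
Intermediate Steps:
R(p) = 2*p² (R(p) = (2*p)*p = 2*p²)
o = 3432 (o = 419*(2*2²) + 80 = 419*(2*4) + 80 = 419*8 + 80 = 3352 + 80 = 3432)
1/((197525 + (-259 + 213)²) + o) = 1/((197525 + (-259 + 213)²) + 3432) = 1/((197525 + (-46)²) + 3432) = 1/((197525 + 2116) + 3432) = 1/(199641 + 3432) = 1/203073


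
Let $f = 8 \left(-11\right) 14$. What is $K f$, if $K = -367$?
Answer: $452144$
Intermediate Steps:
$f = -1232$ ($f = \left(-88\right) 14 = -1232$)
$K f = \left(-367\right) \left(-1232\right) = 452144$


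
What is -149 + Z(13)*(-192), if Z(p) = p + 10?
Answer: -4565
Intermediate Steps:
Z(p) = 10 + p
-149 + Z(13)*(-192) = -149 + (10 + 13)*(-192) = -149 + 23*(-192) = -149 - 4416 = -4565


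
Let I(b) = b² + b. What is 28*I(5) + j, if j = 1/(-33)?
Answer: 27719/33 ≈ 839.97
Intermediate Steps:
j = -1/33 ≈ -0.030303
I(b) = b + b²
28*I(5) + j = 28*(5*(1 + 5)) - 1/33 = 28*(5*6) - 1/33 = 28*30 - 1/33 = 840 - 1/33 = 27719/33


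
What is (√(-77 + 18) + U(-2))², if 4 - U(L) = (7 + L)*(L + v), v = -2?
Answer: (24 + I*√59)² ≈ 517.0 + 368.69*I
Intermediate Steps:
U(L) = 4 - (-2 + L)*(7 + L) (U(L) = 4 - (7 + L)*(L - 2) = 4 - (7 + L)*(-2 + L) = 4 - (-2 + L)*(7 + L))
(√(-77 + 18) + U(-2))² = (√(-77 + 18) + (18 - 1*(-2)² - 5*(-2)))² = (√(-59) + (18 - 1*4 + 10))² = (I*√59 + (18 - 4 + 10))² = (I*√59 + 24)² = (24 + I*√59)²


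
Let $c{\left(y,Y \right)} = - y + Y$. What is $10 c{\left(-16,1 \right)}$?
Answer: $170$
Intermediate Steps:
$c{\left(y,Y \right)} = Y - y$
$10 c{\left(-16,1 \right)} = 10 \left(1 - -16\right) = 10 \left(1 + 16\right) = 10 \cdot 17 = 170$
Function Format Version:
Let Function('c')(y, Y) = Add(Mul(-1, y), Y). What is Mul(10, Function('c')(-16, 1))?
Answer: 170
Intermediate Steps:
Function('c')(y, Y) = Add(Y, Mul(-1, y))
Mul(10, Function('c')(-16, 1)) = Mul(10, Add(1, Mul(-1, -16))) = Mul(10, Add(1, 16)) = Mul(10, 17) = 170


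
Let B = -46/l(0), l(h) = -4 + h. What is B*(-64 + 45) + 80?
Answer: -277/2 ≈ -138.50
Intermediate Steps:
B = 23/2 (B = -46/(-4 + 0) = -46/(-4) = -46*(-¼) = 23/2 ≈ 11.500)
B*(-64 + 45) + 80 = 23*(-64 + 45)/2 + 80 = (23/2)*(-19) + 80 = -437/2 + 80 = -277/2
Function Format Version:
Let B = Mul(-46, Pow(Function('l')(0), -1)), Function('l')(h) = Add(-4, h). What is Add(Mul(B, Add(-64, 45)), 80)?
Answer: Rational(-277, 2) ≈ -138.50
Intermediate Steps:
B = Rational(23, 2) (B = Mul(-46, Pow(Add(-4, 0), -1)) = Mul(-46, Pow(-4, -1)) = Mul(-46, Rational(-1, 4)) = Rational(23, 2) ≈ 11.500)
Add(Mul(B, Add(-64, 45)), 80) = Add(Mul(Rational(23, 2), Add(-64, 45)), 80) = Add(Mul(Rational(23, 2), -19), 80) = Add(Rational(-437, 2), 80) = Rational(-277, 2)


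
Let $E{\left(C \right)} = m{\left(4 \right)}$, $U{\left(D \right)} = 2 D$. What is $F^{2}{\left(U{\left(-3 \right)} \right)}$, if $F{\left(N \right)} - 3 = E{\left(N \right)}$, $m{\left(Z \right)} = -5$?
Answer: $4$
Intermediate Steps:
$E{\left(C \right)} = -5$
$F{\left(N \right)} = -2$ ($F{\left(N \right)} = 3 - 5 = -2$)
$F^{2}{\left(U{\left(-3 \right)} \right)} = \left(-2\right)^{2} = 4$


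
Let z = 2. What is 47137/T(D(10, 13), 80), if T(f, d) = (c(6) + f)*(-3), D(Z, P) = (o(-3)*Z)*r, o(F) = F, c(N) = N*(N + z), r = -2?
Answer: -47137/324 ≈ -145.48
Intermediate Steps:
c(N) = N*(2 + N) (c(N) = N*(N + 2) = N*(2 + N))
D(Z, P) = 6*Z (D(Z, P) = -3*Z*(-2) = 6*Z)
T(f, d) = -144 - 3*f (T(f, d) = (6*(2 + 6) + f)*(-3) = (6*8 + f)*(-3) = (48 + f)*(-3) = -144 - 3*f)
47137/T(D(10, 13), 80) = 47137/(-144 - 18*10) = 47137/(-144 - 3*60) = 47137/(-144 - 180) = 47137/(-324) = 47137*(-1/324) = -47137/324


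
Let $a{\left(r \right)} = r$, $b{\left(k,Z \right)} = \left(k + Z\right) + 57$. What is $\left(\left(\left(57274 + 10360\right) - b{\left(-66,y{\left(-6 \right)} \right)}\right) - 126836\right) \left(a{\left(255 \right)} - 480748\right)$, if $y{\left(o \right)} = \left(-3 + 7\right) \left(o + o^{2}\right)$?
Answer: $28499481309$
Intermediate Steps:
$y{\left(o \right)} = 4 o + 4 o^{2}$ ($y{\left(o \right)} = 4 \left(o + o^{2}\right) = 4 o + 4 o^{2}$)
$b{\left(k,Z \right)} = 57 + Z + k$ ($b{\left(k,Z \right)} = \left(Z + k\right) + 57 = 57 + Z + k$)
$\left(\left(\left(57274 + 10360\right) - b{\left(-66,y{\left(-6 \right)} \right)}\right) - 126836\right) \left(a{\left(255 \right)} - 480748\right) = \left(\left(\left(57274 + 10360\right) - \left(57 + 4 \left(-6\right) \left(1 - 6\right) - 66\right)\right) - 126836\right) \left(255 - 480748\right) = \left(\left(67634 - \left(57 + 4 \left(-6\right) \left(-5\right) - 66\right)\right) - 126836\right) \left(-480493\right) = \left(\left(67634 - \left(57 + 120 - 66\right)\right) - 126836\right) \left(-480493\right) = \left(\left(67634 - 111\right) - 126836\right) \left(-480493\right) = \left(67523 - 126836\right) \left(-480493\right) = \left(-59313\right) \left(-480493\right) = 28499481309$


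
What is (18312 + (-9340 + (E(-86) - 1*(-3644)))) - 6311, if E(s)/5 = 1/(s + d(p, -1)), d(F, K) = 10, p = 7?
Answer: 479175/76 ≈ 6304.9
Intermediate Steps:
E(s) = 5/(10 + s) (E(s) = 5/(s + 10) = 5/(10 + s))
(18312 + (-9340 + (E(-86) - 1*(-3644)))) - 6311 = (18312 + (-9340 + (5/(10 - 86) - 1*(-3644)))) - 6311 = (18312 + (-9340 + (5/(-76) + 3644))) - 6311 = (18312 + (-9340 + (5*(-1/76) + 3644))) - 6311 = (18312 + (-9340 + (-5/76 + 3644))) - 6311 = (18312 + (-9340 + 276939/76)) - 6311 = (18312 - 432901/76) - 6311 = 958811/76 - 6311 = 479175/76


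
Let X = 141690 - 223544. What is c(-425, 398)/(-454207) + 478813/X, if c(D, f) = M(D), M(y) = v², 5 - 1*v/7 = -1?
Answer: -217624606747/37178659778 ≈ -5.8535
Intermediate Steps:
v = 42 (v = 35 - 7*(-1) = 35 + 7 = 42)
X = -81854
M(y) = 1764 (M(y) = 42² = 1764)
c(D, f) = 1764
c(-425, 398)/(-454207) + 478813/X = 1764/(-454207) + 478813/(-81854) = 1764*(-1/454207) + 478813*(-1/81854) = -1764/454207 - 478813/81854 = -217624606747/37178659778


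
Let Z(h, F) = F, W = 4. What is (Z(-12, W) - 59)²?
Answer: 3025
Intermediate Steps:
(Z(-12, W) - 59)² = (4 - 59)² = (-55)² = 3025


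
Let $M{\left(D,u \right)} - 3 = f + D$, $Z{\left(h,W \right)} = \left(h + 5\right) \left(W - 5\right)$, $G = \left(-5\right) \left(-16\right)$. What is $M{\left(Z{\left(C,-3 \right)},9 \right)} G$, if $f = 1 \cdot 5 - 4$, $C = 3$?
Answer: $-4800$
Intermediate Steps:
$G = 80$
$Z{\left(h,W \right)} = \left(-5 + W\right) \left(5 + h\right)$ ($Z{\left(h,W \right)} = \left(5 + h\right) \left(-5 + W\right) = \left(-5 + W\right) \left(5 + h\right)$)
$f = 1$ ($f = 5 - 4 = 1$)
$M{\left(D,u \right)} = 4 + D$ ($M{\left(D,u \right)} = 3 + \left(1 + D\right) = 4 + D$)
$M{\left(Z{\left(C,-3 \right)},9 \right)} G = \left(4 - 64\right) 80 = \left(-60\right) 80 = -4800$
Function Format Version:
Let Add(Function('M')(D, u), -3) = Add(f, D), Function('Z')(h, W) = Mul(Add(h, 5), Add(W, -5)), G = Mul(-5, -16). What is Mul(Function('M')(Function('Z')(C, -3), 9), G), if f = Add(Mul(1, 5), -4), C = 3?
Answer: -4800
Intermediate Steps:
G = 80
Function('Z')(h, W) = Mul(Add(-5, W), Add(5, h)) (Function('Z')(h, W) = Mul(Add(5, h), Add(-5, W)) = Mul(Add(-5, W), Add(5, h)))
f = 1 (f = Add(5, -4) = 1)
Function('M')(D, u) = Add(4, D) (Function('M')(D, u) = Add(3, Add(1, D)) = Add(4, D))
Mul(Function('M')(Function('Z')(C, -3), 9), G) = Mul(Add(4, Add(-25, Mul(-5, 3), Mul(5, -3), Mul(-3, 3))), 80) = Mul(Add(4, Add(-25, -15, -15, -9)), 80) = Mul(Add(4, -64), 80) = Mul(-60, 80) = -4800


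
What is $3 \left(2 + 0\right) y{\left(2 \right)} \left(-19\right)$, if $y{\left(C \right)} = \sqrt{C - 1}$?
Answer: $-114$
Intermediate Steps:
$y{\left(C \right)} = \sqrt{-1 + C}$
$3 \left(2 + 0\right) y{\left(2 \right)} \left(-19\right) = 3 \left(2 + 0\right) \sqrt{-1 + 2} \left(-19\right) = 3 \cdot 2 \sqrt{1} \left(-19\right) = 6 \cdot 1 \left(-19\right) = 6 \left(-19\right) = -114$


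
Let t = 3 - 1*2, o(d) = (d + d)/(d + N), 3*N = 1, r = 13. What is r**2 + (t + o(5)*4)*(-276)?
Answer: -2177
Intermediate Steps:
N = 1/3 (N = (1/3)*1 = 1/3 ≈ 0.33333)
o(d) = 2*d/(1/3 + d) (o(d) = (d + d)/(d + 1/3) = (2*d)/(1/3 + d) = 2*d/(1/3 + d))
t = 1 (t = 3 - 2 = 1)
r**2 + (t + o(5)*4)*(-276) = 13**2 + (1 + (6*5/(1 + 3*5))*4)*(-276) = 169 + (1 + (6*5/(1 + 15))*4)*(-276) = 169 + (1 + (6*5/16)*4)*(-276) = 169 + (1 + (6*5*(1/16))*4)*(-276) = 169 + (1 + (15/8)*4)*(-276) = 169 + (1 + 15/2)*(-276) = 169 + (17/2)*(-276) = 169 - 2346 = -2177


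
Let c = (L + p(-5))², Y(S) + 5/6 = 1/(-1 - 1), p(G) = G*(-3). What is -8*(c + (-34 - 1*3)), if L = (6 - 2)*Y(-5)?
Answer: -4064/9 ≈ -451.56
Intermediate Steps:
p(G) = -3*G
Y(S) = -4/3 (Y(S) = -⅚ + 1/(-1 - 1) = -⅚ + 1/(-2) = -⅚ - ½ = -4/3)
L = -16/3 (L = (6 - 2)*(-4/3) = 4*(-4/3) = -16/3 ≈ -5.3333)
c = 841/9 (c = (-16/3 - 3*(-5))² = (-16/3 + 15)² = (29/3)² = 841/9 ≈ 93.444)
-8*(c + (-34 - 1*3)) = -8*(841/9 + (-34 - 1*3)) = -8*(841/9 + (-34 - 3)) = -8*(841/9 - 37) = -8*508/9 = -4064/9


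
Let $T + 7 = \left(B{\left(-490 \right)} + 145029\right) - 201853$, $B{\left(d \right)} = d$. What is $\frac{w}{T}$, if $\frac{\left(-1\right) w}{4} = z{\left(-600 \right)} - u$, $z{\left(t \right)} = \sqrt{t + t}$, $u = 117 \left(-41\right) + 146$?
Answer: $\frac{18604}{57321} + \frac{80 i \sqrt{3}}{57321} \approx 0.32456 + 0.0024173 i$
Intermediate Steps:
$u = -4651$ ($u = -4797 + 146 = -4651$)
$z{\left(t \right)} = \sqrt{2} \sqrt{t}$ ($z{\left(t \right)} = \sqrt{2 t} = \sqrt{2} \sqrt{t}$)
$T = -57321$ ($T = -7 + \left(\left(-490 + 145029\right) - 201853\right) = -7 + \left(144539 - 201853\right) = -7 - 57314 = -57321$)
$w = -18604 - 80 i \sqrt{3}$ ($w = - 4 \left(\sqrt{2} \sqrt{-600} - -4651\right) = - 4 \left(\sqrt{2} \cdot 10 i \sqrt{6} + 4651\right) = - 4 \left(20 i \sqrt{3} + 4651\right) = - 4 \left(4651 + 20 i \sqrt{3}\right) = -18604 - 80 i \sqrt{3} \approx -18604.0 - 138.56 i$)
$\frac{w}{T} = \frac{-18604 - 80 i \sqrt{3}}{-57321} = \left(-18604 - 80 i \sqrt{3}\right) \left(- \frac{1}{57321}\right) = \frac{18604}{57321} + \frac{80 i \sqrt{3}}{57321}$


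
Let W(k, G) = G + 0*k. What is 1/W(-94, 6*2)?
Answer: 1/12 ≈ 0.083333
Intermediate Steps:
W(k, G) = G (W(k, G) = G + 0 = G)
1/W(-94, 6*2) = 1/(6*2) = 1/12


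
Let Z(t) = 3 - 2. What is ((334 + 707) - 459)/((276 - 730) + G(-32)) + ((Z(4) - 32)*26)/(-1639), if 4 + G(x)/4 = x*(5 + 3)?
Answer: 41711/408111 ≈ 0.10221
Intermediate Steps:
G(x) = -16 + 32*x (G(x) = -16 + 4*(x*(5 + 3)) = -16 + 4*(x*8) = -16 + 4*(8*x) = -16 + 32*x)
Z(t) = 1
((334 + 707) - 459)/((276 - 730) + G(-32)) + ((Z(4) - 32)*26)/(-1639) = ((334 + 707) - 459)/((276 - 730) + (-16 + 32*(-32))) + ((1 - 32)*26)/(-1639) = (1041 - 459)/(-454 + (-16 - 1024)) - 31*26*(-1/1639) = 582/(-454 - 1040) - 806*(-1/1639) = 582/(-1494) + 806/1639 = 582*(-1/1494) + 806/1639 = -97/249 + 806/1639 = 41711/408111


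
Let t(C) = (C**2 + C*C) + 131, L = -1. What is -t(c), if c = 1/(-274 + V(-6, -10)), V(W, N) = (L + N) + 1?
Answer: -5282969/40328 ≈ -131.00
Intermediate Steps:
V(W, N) = N (V(W, N) = (-1 + N) + 1 = N)
c = -1/284 (c = 1/(-274 - 10) = 1/(-284) = -1/284 ≈ -0.0035211)
t(C) = 131 + 2*C**2 (t(C) = (C**2 + C**2) + 131 = 2*C**2 + 131 = 131 + 2*C**2)
-t(c) = -(131 + 2*(-1/284)**2) = -(131 + 2*(1/80656)) = -(131 + 1/40328) = -1*5282969/40328 = -5282969/40328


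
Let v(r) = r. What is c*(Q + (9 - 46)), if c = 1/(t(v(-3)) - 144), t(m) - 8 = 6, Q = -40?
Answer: 77/130 ≈ 0.59231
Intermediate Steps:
t(m) = 14 (t(m) = 8 + 6 = 14)
c = -1/130 (c = 1/(14 - 144) = 1/(-130) = -1/130 ≈ -0.0076923)
c*(Q + (9 - 46)) = -(-40 + (9 - 46))/130 = -(-40 - 37)/130 = -1/130*(-77) = 77/130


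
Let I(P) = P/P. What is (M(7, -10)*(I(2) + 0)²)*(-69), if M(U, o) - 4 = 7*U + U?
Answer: -4140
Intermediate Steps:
I(P) = 1
M(U, o) = 4 + 8*U (M(U, o) = 4 + (7*U + U) = 4 + 8*U)
(M(7, -10)*(I(2) + 0)²)*(-69) = ((4 + 8*7)*(1 + 0)²)*(-69) = ((4 + 56)*1²)*(-69) = (60*1)*(-69) = 60*(-69) = -4140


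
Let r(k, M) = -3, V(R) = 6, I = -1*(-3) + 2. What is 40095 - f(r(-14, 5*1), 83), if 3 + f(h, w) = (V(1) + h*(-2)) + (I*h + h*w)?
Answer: 40350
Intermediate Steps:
I = 5 (I = 3 + 2 = 5)
f(h, w) = 3 + 3*h + h*w (f(h, w) = -3 + ((6 + h*(-2)) + (5*h + h*w)) = -3 + ((6 - 2*h) + (5*h + h*w)) = -3 + (6 + 3*h + h*w) = 3 + 3*h + h*w)
40095 - f(r(-14, 5*1), 83) = 40095 - (3 + 3*(-3) - 3*83) = 40095 - (3 - 9 - 249) = 40095 - 1*(-255) = 40095 + 255 = 40350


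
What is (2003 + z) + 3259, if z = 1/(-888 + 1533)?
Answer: 3393991/645 ≈ 5262.0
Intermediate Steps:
z = 1/645 ≈ 0.0015504
(2003 + z) + 3259 = (2003 + 1/645) + 3259 = 1291936/645 + 3259 = 3393991/645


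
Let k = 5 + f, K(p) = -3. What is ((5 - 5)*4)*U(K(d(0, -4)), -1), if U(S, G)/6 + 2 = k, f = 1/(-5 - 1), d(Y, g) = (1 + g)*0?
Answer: 0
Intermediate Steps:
d(Y, g) = 0
f = -⅙ (f = 1/(-6) = -⅙ ≈ -0.16667)
k = 29/6 (k = 5 - ⅙ = 29/6 ≈ 4.8333)
U(S, G) = 17 (U(S, G) = -12 + 6*(29/6) = -12 + 29 = 17)
((5 - 5)*4)*U(K(d(0, -4)), -1) = ((5 - 5)*4)*17 = (0*4)*17 = 0*17 = 0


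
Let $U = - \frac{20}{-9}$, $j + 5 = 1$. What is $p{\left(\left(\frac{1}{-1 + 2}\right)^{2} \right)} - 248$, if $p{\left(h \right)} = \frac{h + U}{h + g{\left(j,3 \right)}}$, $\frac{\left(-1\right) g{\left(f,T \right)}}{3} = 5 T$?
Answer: $- \frac{98237}{396} \approx -248.07$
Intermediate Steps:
$j = -4$ ($j = -5 + 1 = -4$)
$g{\left(f,T \right)} = - 15 T$ ($g{\left(f,T \right)} = - 3 \cdot 5 T = - 15 T$)
$U = \frac{20}{9}$ ($U = \left(-20\right) \left(- \frac{1}{9}\right) = \frac{20}{9} \approx 2.2222$)
$p{\left(h \right)} = \frac{\frac{20}{9} + h}{-45 + h}$ ($p{\left(h \right)} = \frac{h + \frac{20}{9}}{h - 45} = \frac{\frac{20}{9} + h}{h - 45} = \frac{\frac{20}{9} + h}{-45 + h}$)
$p{\left(\left(\frac{1}{-1 + 2}\right)^{2} \right)} - 248 = \frac{\frac{20}{9} + \left(\frac{1}{-1 + 2}\right)^{2}}{-45 + \left(\frac{1}{-1 + 2}\right)^{2}} - 248 = \frac{\frac{20}{9} + \left(1^{-1}\right)^{2}}{-45 + \left(1^{-1}\right)^{2}} - 248 = \frac{\frac{20}{9} + 1^{2}}{-45 + 1^{2}} - 248 = \frac{\frac{20}{9} + 1}{-45 + 1} - 248 = \frac{1}{-44} \cdot \frac{29}{9} - 248 = \left(- \frac{1}{44}\right) \frac{29}{9} - 248 = - \frac{29}{396} - 248 = - \frac{98237}{396}$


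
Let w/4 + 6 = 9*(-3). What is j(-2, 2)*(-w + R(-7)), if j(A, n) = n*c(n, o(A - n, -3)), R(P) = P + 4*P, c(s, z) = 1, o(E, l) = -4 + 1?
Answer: 194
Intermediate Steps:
o(E, l) = -3
R(P) = 5*P
j(A, n) = n (j(A, n) = n*1 = n)
w = -132 (w = -24 + 4*(9*(-3)) = -24 + 4*(-27) = -24 - 108 = -132)
j(-2, 2)*(-w + R(-7)) = 2*(-1*(-132) + 5*(-7)) = 2*(132 - 35) = 2*97 = 194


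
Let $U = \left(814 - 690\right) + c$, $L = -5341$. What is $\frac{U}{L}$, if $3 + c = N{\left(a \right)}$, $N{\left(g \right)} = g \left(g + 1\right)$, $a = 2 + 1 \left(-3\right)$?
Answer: $- \frac{121}{5341} \approx -0.022655$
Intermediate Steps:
$a = -1$ ($a = 2 - 3 = -1$)
$N{\left(g \right)} = g \left(1 + g\right)$
$c = -3$ ($c = -3 - \left(1 - 1\right) = -3 - 0 = -3 + 0 = -3$)
$U = 121$ ($U = \left(814 - 690\right) - 3 = 124 - 3 = 121$)
$\frac{U}{L} = \frac{121}{-5341} = 121 \left(- \frac{1}{5341}\right) = - \frac{121}{5341}$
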